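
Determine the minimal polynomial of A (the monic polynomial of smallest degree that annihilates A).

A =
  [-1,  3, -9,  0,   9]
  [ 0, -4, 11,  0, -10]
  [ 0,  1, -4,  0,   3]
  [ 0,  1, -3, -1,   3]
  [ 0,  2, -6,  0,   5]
x^3 + 3*x^2 + 3*x + 1

The characteristic polynomial is χ_A(x) = (x + 1)^5, so the eigenvalues are known. The minimal polynomial is
  m_A(x) = Π_λ (x − λ)^{k_λ}
where k_λ is the size of the *largest* Jordan block for λ (equivalently, the smallest k with (A − λI)^k v = 0 for every generalised eigenvector v of λ).

  λ = -1: largest Jordan block has size 3, contributing (x + 1)^3

So m_A(x) = (x + 1)^3 = x^3 + 3*x^2 + 3*x + 1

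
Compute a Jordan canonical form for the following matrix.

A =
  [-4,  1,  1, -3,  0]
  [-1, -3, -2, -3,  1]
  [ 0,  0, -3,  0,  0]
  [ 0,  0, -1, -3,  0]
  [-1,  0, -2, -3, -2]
J_3(-3) ⊕ J_2(-3)

The characteristic polynomial is
  det(x·I − A) = x^5 + 15*x^4 + 90*x^3 + 270*x^2 + 405*x + 243 = (x + 3)^5

Eigenvalues and multiplicities (the geometric multiplicity of λ is n − rank(A − λI), which equals the number of Jordan blocks for λ):
  λ = -3: algebraic multiplicity = 5, geometric multiplicity = 2

Determining the block sizes for each eigenvalue:
  λ = -3: with am = 5 and gm = 2, the partition is not yet determined (e.g. several partitions of 5 into 2 parts exist). Let N = A − (-3)·I. Computing rank(N^1) = 3, rank(N^2) = 1, rank(N^3) = 0; the number of blocks of size ≥ j is rank(N^{j−1}) − rank(N^j), giving [2, 2, 1]. So we have 1 block(s) of size 3, 1 block(s) of size 2 → block sizes [3, 2]

Assembling the blocks gives a Jordan form
J =
  [-3,  1,  0,  0,  0]
  [ 0, -3,  1,  0,  0]
  [ 0,  0, -3,  0,  0]
  [ 0,  0,  0, -3,  1]
  [ 0,  0,  0,  0, -3]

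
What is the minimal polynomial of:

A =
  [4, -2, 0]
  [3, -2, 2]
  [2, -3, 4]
x^3 - 6*x^2 + 12*x - 8

The characteristic polynomial is χ_A(x) = (x - 2)^3, so the eigenvalues are known. The minimal polynomial is
  m_A(x) = Π_λ (x − λ)^{k_λ}
where k_λ is the size of the *largest* Jordan block for λ (equivalently, the smallest k with (A − λI)^k v = 0 for every generalised eigenvector v of λ).

  λ = 2: largest Jordan block has size 3, contributing (x − 2)^3

So m_A(x) = (x - 2)^3 = x^3 - 6*x^2 + 12*x - 8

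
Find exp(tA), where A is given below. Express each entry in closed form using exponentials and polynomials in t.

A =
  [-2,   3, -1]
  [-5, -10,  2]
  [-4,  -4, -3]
e^{tA} =
  [-t^2*exp(-5*t) + 3*t*exp(-5*t) + exp(-5*t), -t^2*exp(-5*t) + 3*t*exp(-5*t), t^2*exp(-5*t)/2 - t*exp(-5*t)]
  [t^2*exp(-5*t) - 5*t*exp(-5*t), t^2*exp(-5*t) - 5*t*exp(-5*t) + exp(-5*t), -t^2*exp(-5*t)/2 + 2*t*exp(-5*t)]
  [-4*t*exp(-5*t), -4*t*exp(-5*t), 2*t*exp(-5*t) + exp(-5*t)]

Strategy: write A = P · J · P⁻¹ where J is a Jordan canonical form, so e^{tA} = P · e^{tJ} · P⁻¹, and e^{tJ} can be computed block-by-block.

A has Jordan form
J =
  [-5,  1,  0]
  [ 0, -5,  1]
  [ 0,  0, -5]
(up to reordering of blocks).

Per-block formulas:
  For a 3×3 Jordan block J_3(-5): exp(t · J_3(-5)) = e^(-5t)·(I + t·N + (t^2/2)·N^2), where N is the 3×3 nilpotent shift.

After assembling e^{tJ} and conjugating by P, we get:

e^{tA} =
  [-t^2*exp(-5*t) + 3*t*exp(-5*t) + exp(-5*t), -t^2*exp(-5*t) + 3*t*exp(-5*t), t^2*exp(-5*t)/2 - t*exp(-5*t)]
  [t^2*exp(-5*t) - 5*t*exp(-5*t), t^2*exp(-5*t) - 5*t*exp(-5*t) + exp(-5*t), -t^2*exp(-5*t)/2 + 2*t*exp(-5*t)]
  [-4*t*exp(-5*t), -4*t*exp(-5*t), 2*t*exp(-5*t) + exp(-5*t)]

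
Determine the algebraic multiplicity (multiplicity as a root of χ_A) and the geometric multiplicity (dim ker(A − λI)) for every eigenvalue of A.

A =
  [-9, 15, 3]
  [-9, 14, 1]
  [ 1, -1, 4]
λ = 3: alg = 3, geom = 1

Step 1 — factor the characteristic polynomial to read off the algebraic multiplicities:
  χ_A(x) = (x - 3)^3

Step 2 — compute geometric multiplicities via the rank-nullity identity g(λ) = n − rank(A − λI):
  rank(A − (3)·I) = 2, so dim ker(A − (3)·I) = n − 2 = 1

Summary:
  λ = 3: algebraic multiplicity = 3, geometric multiplicity = 1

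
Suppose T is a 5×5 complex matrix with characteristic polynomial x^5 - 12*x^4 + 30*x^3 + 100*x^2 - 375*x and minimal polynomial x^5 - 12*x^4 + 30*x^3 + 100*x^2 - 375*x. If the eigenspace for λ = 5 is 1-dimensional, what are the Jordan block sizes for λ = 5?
Block sizes for λ = 5: [3]

Step 1 — from the characteristic polynomial, algebraic multiplicity of λ = 5 is 3. From dim ker(T − (5)·I) = 1, there are exactly 1 Jordan blocks for λ = 5.
Step 2 — from the minimal polynomial, the factor (x − 5)^3 tells us the largest block for λ = 5 has size 3.
Step 3 — with total size 3, 1 blocks, and largest block 3, the block sizes (in nonincreasing order) are [3].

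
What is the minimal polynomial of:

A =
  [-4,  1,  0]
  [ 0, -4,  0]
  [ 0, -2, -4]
x^2 + 8*x + 16

The characteristic polynomial is χ_A(x) = (x + 4)^3, so the eigenvalues are known. The minimal polynomial is
  m_A(x) = Π_λ (x − λ)^{k_λ}
where k_λ is the size of the *largest* Jordan block for λ (equivalently, the smallest k with (A − λI)^k v = 0 for every generalised eigenvector v of λ).

  λ = -4: largest Jordan block has size 2, contributing (x + 4)^2

So m_A(x) = (x + 4)^2 = x^2 + 8*x + 16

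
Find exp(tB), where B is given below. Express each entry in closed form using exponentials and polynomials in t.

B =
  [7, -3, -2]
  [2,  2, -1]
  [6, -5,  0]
e^{tB} =
  [-t^2*exp(3*t) + 4*t*exp(3*t) + exp(3*t), t^2*exp(3*t)/2 - 3*t*exp(3*t), t^2*exp(3*t)/2 - 2*t*exp(3*t)]
  [2*t*exp(3*t), -t*exp(3*t) + exp(3*t), -t*exp(3*t)]
  [-2*t^2*exp(3*t) + 6*t*exp(3*t), t^2*exp(3*t) - 5*t*exp(3*t), t^2*exp(3*t) - 3*t*exp(3*t) + exp(3*t)]

Strategy: write B = P · J · P⁻¹ where J is a Jordan canonical form, so e^{tB} = P · e^{tJ} · P⁻¹, and e^{tJ} can be computed block-by-block.

B has Jordan form
J =
  [3, 1, 0]
  [0, 3, 1]
  [0, 0, 3]
(up to reordering of blocks).

Per-block formulas:
  For a 3×3 Jordan block J_3(3): exp(t · J_3(3)) = e^(3t)·(I + t·N + (t^2/2)·N^2), where N is the 3×3 nilpotent shift.

After assembling e^{tJ} and conjugating by P, we get:

e^{tB} =
  [-t^2*exp(3*t) + 4*t*exp(3*t) + exp(3*t), t^2*exp(3*t)/2 - 3*t*exp(3*t), t^2*exp(3*t)/2 - 2*t*exp(3*t)]
  [2*t*exp(3*t), -t*exp(3*t) + exp(3*t), -t*exp(3*t)]
  [-2*t^2*exp(3*t) + 6*t*exp(3*t), t^2*exp(3*t) - 5*t*exp(3*t), t^2*exp(3*t) - 3*t*exp(3*t) + exp(3*t)]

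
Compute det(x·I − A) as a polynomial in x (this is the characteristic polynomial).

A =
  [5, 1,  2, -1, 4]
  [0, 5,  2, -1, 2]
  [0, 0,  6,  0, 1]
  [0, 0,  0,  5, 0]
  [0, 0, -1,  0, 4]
x^5 - 25*x^4 + 250*x^3 - 1250*x^2 + 3125*x - 3125

Expanding det(x·I − A) (e.g. by cofactor expansion or by noting that A is similar to its Jordan form J, which has the same characteristic polynomial as A) gives
  χ_A(x) = x^5 - 25*x^4 + 250*x^3 - 1250*x^2 + 3125*x - 3125
which factors as (x - 5)^5. The eigenvalues (with algebraic multiplicities) are λ = 5 with multiplicity 5.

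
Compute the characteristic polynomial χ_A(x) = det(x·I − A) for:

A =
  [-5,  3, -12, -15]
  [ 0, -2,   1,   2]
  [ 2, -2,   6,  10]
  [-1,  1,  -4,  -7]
x^4 + 8*x^3 + 24*x^2 + 32*x + 16

Expanding det(x·I − A) (e.g. by cofactor expansion or by noting that A is similar to its Jordan form J, which has the same characteristic polynomial as A) gives
  χ_A(x) = x^4 + 8*x^3 + 24*x^2 + 32*x + 16
which factors as (x + 2)^4. The eigenvalues (with algebraic multiplicities) are λ = -2 with multiplicity 4.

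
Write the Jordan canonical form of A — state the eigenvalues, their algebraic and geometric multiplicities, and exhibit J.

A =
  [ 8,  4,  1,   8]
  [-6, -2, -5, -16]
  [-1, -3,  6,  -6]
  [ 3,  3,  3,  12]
J_3(6) ⊕ J_1(6)

The characteristic polynomial is
  det(x·I − A) = x^4 - 24*x^3 + 216*x^2 - 864*x + 1296 = (x - 6)^4

Eigenvalues and multiplicities (the geometric multiplicity of λ is n − rank(A − λI), which equals the number of Jordan blocks for λ):
  λ = 6: algebraic multiplicity = 4, geometric multiplicity = 2

Determining the block sizes for each eigenvalue:
  λ = 6: with am = 4 and gm = 2, the partition is not yet determined (e.g. several partitions of 4 into 2 parts exist). Let N = A − (6)·I. Computing rank(N^1) = 2, rank(N^2) = 1, rank(N^3) = 0; the number of blocks of size ≥ j is rank(N^{j−1}) − rank(N^j), giving [2, 1, 1]. So we have 1 block(s) of size 3, 1 block(s) of size 1 → block sizes [3, 1]

Assembling the blocks gives a Jordan form
J =
  [6, 1, 0, 0]
  [0, 6, 1, 0]
  [0, 0, 6, 0]
  [0, 0, 0, 6]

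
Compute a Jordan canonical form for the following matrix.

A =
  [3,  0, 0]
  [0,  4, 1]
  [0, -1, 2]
J_2(3) ⊕ J_1(3)

The characteristic polynomial is
  det(x·I − A) = x^3 - 9*x^2 + 27*x - 27 = (x - 3)^3

Eigenvalues and multiplicities (the geometric multiplicity of λ is n − rank(A − λI), which equals the number of Jordan blocks for λ):
  λ = 3: algebraic multiplicity = 3, geometric multiplicity = 2

Determining the block sizes for each eigenvalue:
  λ = 3: 2 blocks summing to 3 forces exactly one block of size 2 and the rest size 1 → block sizes [2, 1]

Assembling the blocks gives a Jordan form
J =
  [3, 1, 0]
  [0, 3, 0]
  [0, 0, 3]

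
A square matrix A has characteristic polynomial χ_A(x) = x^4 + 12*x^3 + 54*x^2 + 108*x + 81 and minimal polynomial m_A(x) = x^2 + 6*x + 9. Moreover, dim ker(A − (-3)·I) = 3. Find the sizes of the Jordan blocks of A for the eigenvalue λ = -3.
Block sizes for λ = -3: [2, 1, 1]

Step 1 — from the characteristic polynomial, algebraic multiplicity of λ = -3 is 4. From dim ker(A − (-3)·I) = 3, there are exactly 3 Jordan blocks for λ = -3.
Step 2 — from the minimal polynomial, the factor (x + 3)^2 tells us the largest block for λ = -3 has size 2.
Step 3 — with total size 4, 3 blocks, and largest block 2, the block sizes (in nonincreasing order) are [2, 1, 1].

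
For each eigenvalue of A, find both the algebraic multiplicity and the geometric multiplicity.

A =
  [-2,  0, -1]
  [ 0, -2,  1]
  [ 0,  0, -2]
λ = -2: alg = 3, geom = 2

Step 1 — factor the characteristic polynomial to read off the algebraic multiplicities:
  χ_A(x) = (x + 2)^3

Step 2 — compute geometric multiplicities via the rank-nullity identity g(λ) = n − rank(A − λI):
  rank(A − (-2)·I) = 1, so dim ker(A − (-2)·I) = n − 1 = 2

Summary:
  λ = -2: algebraic multiplicity = 3, geometric multiplicity = 2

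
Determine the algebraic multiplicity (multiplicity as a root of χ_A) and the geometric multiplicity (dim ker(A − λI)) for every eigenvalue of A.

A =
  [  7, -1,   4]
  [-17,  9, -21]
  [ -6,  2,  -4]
λ = 4: alg = 3, geom = 1

Step 1 — factor the characteristic polynomial to read off the algebraic multiplicities:
  χ_A(x) = (x - 4)^3

Step 2 — compute geometric multiplicities via the rank-nullity identity g(λ) = n − rank(A − λI):
  rank(A − (4)·I) = 2, so dim ker(A − (4)·I) = n − 2 = 1

Summary:
  λ = 4: algebraic multiplicity = 3, geometric multiplicity = 1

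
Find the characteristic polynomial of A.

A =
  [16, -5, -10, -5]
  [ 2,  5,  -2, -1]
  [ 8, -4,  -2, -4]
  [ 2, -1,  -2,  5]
x^4 - 24*x^3 + 216*x^2 - 864*x + 1296

Expanding det(x·I − A) (e.g. by cofactor expansion or by noting that A is similar to its Jordan form J, which has the same characteristic polynomial as A) gives
  χ_A(x) = x^4 - 24*x^3 + 216*x^2 - 864*x + 1296
which factors as (x - 6)^4. The eigenvalues (with algebraic multiplicities) are λ = 6 with multiplicity 4.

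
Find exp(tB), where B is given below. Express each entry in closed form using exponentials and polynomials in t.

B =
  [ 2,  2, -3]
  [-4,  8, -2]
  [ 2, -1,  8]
e^{tB} =
  [t^2*exp(6*t) - 4*t*exp(6*t) + exp(6*t), -t^2*exp(6*t)/2 + 2*t*exp(6*t), t^2*exp(6*t) - 3*t*exp(6*t)]
  [2*t^2*exp(6*t) - 4*t*exp(6*t), -t^2*exp(6*t) + 2*t*exp(6*t) + exp(6*t), 2*t^2*exp(6*t) - 2*t*exp(6*t)]
  [2*t*exp(6*t), -t*exp(6*t), 2*t*exp(6*t) + exp(6*t)]

Strategy: write B = P · J · P⁻¹ where J is a Jordan canonical form, so e^{tB} = P · e^{tJ} · P⁻¹, and e^{tJ} can be computed block-by-block.

B has Jordan form
J =
  [6, 1, 0]
  [0, 6, 1]
  [0, 0, 6]
(up to reordering of blocks).

Per-block formulas:
  For a 3×3 Jordan block J_3(6): exp(t · J_3(6)) = e^(6t)·(I + t·N + (t^2/2)·N^2), where N is the 3×3 nilpotent shift.

After assembling e^{tJ} and conjugating by P, we get:

e^{tB} =
  [t^2*exp(6*t) - 4*t*exp(6*t) + exp(6*t), -t^2*exp(6*t)/2 + 2*t*exp(6*t), t^2*exp(6*t) - 3*t*exp(6*t)]
  [2*t^2*exp(6*t) - 4*t*exp(6*t), -t^2*exp(6*t) + 2*t*exp(6*t) + exp(6*t), 2*t^2*exp(6*t) - 2*t*exp(6*t)]
  [2*t*exp(6*t), -t*exp(6*t), 2*t*exp(6*t) + exp(6*t)]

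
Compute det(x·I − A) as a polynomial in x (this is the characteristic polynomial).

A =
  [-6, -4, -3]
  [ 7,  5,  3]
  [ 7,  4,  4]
x^3 - 3*x^2 + 3*x - 1

Expanding det(x·I − A) (e.g. by cofactor expansion or by noting that A is similar to its Jordan form J, which has the same characteristic polynomial as A) gives
  χ_A(x) = x^3 - 3*x^2 + 3*x - 1
which factors as (x - 1)^3. The eigenvalues (with algebraic multiplicities) are λ = 1 with multiplicity 3.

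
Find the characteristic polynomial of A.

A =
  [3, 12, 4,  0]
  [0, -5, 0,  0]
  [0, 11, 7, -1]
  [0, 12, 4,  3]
x^4 - 8*x^3 - 10*x^2 + 200*x - 375

Expanding det(x·I − A) (e.g. by cofactor expansion or by noting that A is similar to its Jordan form J, which has the same characteristic polynomial as A) gives
  χ_A(x) = x^4 - 8*x^3 - 10*x^2 + 200*x - 375
which factors as (x - 5)^2*(x - 3)*(x + 5). The eigenvalues (with algebraic multiplicities) are λ = -5 with multiplicity 1, λ = 3 with multiplicity 1, λ = 5 with multiplicity 2.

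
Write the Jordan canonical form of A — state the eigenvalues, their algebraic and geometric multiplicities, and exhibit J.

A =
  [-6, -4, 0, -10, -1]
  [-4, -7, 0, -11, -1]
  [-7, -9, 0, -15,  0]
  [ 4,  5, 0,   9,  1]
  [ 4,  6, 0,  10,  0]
J_2(-2) ⊕ J_3(0)

The characteristic polynomial is
  det(x·I − A) = x^5 + 4*x^4 + 4*x^3 = x^3*(x + 2)^2

Eigenvalues and multiplicities (the geometric multiplicity of λ is n − rank(A − λI), which equals the number of Jordan blocks for λ):
  λ = -2: algebraic multiplicity = 2, geometric multiplicity = 1
  λ = 0: algebraic multiplicity = 3, geometric multiplicity = 1

Determining the block sizes for each eigenvalue:
  λ = -2: one block (gm = 1), so the single block has size am = 2 → block sizes [2]
  λ = 0: one block (gm = 1), so the single block has size am = 3 → block sizes [3]

Assembling the blocks gives a Jordan form
J =
  [-2,  1, 0, 0, 0]
  [ 0, -2, 0, 0, 0]
  [ 0,  0, 0, 1, 0]
  [ 0,  0, 0, 0, 1]
  [ 0,  0, 0, 0, 0]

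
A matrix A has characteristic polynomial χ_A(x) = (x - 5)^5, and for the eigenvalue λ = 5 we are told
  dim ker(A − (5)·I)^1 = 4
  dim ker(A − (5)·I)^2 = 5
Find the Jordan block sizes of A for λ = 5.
Block sizes for λ = 5: [2, 1, 1, 1]

From the dimensions of kernels of powers, the number of Jordan blocks of size at least j is d_j − d_{j−1} where d_j = dim ker(N^j) (with d_0 = 0). Computing the differences gives [4, 1].
The number of blocks of size exactly k is (#blocks of size ≥ k) − (#blocks of size ≥ k + 1), so the partition is: 3 block(s) of size 1, 1 block(s) of size 2.
In nonincreasing order the block sizes are [2, 1, 1, 1].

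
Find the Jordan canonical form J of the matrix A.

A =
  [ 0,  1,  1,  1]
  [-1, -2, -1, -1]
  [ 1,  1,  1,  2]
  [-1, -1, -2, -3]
J_2(-1) ⊕ J_2(-1)

The characteristic polynomial is
  det(x·I − A) = x^4 + 4*x^3 + 6*x^2 + 4*x + 1 = (x + 1)^4

Eigenvalues and multiplicities (the geometric multiplicity of λ is n − rank(A − λI), which equals the number of Jordan blocks for λ):
  λ = -1: algebraic multiplicity = 4, geometric multiplicity = 2

Determining the block sizes for each eigenvalue:
  λ = -1: with am = 4 and gm = 2, the partition is not yet determined (e.g. several partitions of 4 into 2 parts exist). Let N = A − (-1)·I. Computing rank(N^1) = 2, rank(N^2) = 0; the number of blocks of size ≥ j is rank(N^{j−1}) − rank(N^j), giving [2, 2]. So we have 2 block(s) of size 2 → block sizes [2, 2]

Assembling the blocks gives a Jordan form
J =
  [-1,  1,  0,  0]
  [ 0, -1,  0,  0]
  [ 0,  0, -1,  1]
  [ 0,  0,  0, -1]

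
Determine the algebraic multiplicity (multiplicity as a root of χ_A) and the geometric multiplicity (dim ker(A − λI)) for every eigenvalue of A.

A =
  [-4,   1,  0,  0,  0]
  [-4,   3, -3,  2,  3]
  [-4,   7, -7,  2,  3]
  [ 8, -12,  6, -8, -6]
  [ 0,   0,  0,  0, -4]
λ = -4: alg = 5, geom = 3

Step 1 — factor the characteristic polynomial to read off the algebraic multiplicities:
  χ_A(x) = (x + 4)^5

Step 2 — compute geometric multiplicities via the rank-nullity identity g(λ) = n − rank(A − λI):
  rank(A − (-4)·I) = 2, so dim ker(A − (-4)·I) = n − 2 = 3

Summary:
  λ = -4: algebraic multiplicity = 5, geometric multiplicity = 3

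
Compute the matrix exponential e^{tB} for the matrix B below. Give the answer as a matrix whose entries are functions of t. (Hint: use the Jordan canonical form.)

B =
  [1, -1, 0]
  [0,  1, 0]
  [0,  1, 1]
e^{tB} =
  [exp(t), -t*exp(t), 0]
  [0, exp(t), 0]
  [0, t*exp(t), exp(t)]

Strategy: write B = P · J · P⁻¹ where J is a Jordan canonical form, so e^{tB} = P · e^{tJ} · P⁻¹, and e^{tJ} can be computed block-by-block.

B has Jordan form
J =
  [1, 1, 0]
  [0, 1, 0]
  [0, 0, 1]
(up to reordering of blocks).

Per-block formulas:
  For a 1×1 block at λ = 1: exp(t · [1]) = [e^(1t)].
  For a 2×2 Jordan block J_2(1): exp(t · J_2(1)) = e^(1t)·(I + t·N), where N is the 2×2 nilpotent shift.

After assembling e^{tJ} and conjugating by P, we get:

e^{tB} =
  [exp(t), -t*exp(t), 0]
  [0, exp(t), 0]
  [0, t*exp(t), exp(t)]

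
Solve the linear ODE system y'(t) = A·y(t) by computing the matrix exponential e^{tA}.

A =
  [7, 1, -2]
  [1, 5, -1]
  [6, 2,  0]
e^{tA} =
  [-t^2*exp(4*t) + 3*t*exp(4*t) + exp(4*t), t*exp(4*t), t^2*exp(4*t)/2 - 2*t*exp(4*t)]
  [-t^2*exp(4*t) + t*exp(4*t), t*exp(4*t) + exp(4*t), t^2*exp(4*t)/2 - t*exp(4*t)]
  [-2*t^2*exp(4*t) + 6*t*exp(4*t), 2*t*exp(4*t), t^2*exp(4*t) - 4*t*exp(4*t) + exp(4*t)]

Strategy: write A = P · J · P⁻¹ where J is a Jordan canonical form, so e^{tA} = P · e^{tJ} · P⁻¹, and e^{tJ} can be computed block-by-block.

A has Jordan form
J =
  [4, 1, 0]
  [0, 4, 1]
  [0, 0, 4]
(up to reordering of blocks).

Per-block formulas:
  For a 3×3 Jordan block J_3(4): exp(t · J_3(4)) = e^(4t)·(I + t·N + (t^2/2)·N^2), where N is the 3×3 nilpotent shift.

After assembling e^{tJ} and conjugating by P, we get:

e^{tA} =
  [-t^2*exp(4*t) + 3*t*exp(4*t) + exp(4*t), t*exp(4*t), t^2*exp(4*t)/2 - 2*t*exp(4*t)]
  [-t^2*exp(4*t) + t*exp(4*t), t*exp(4*t) + exp(4*t), t^2*exp(4*t)/2 - t*exp(4*t)]
  [-2*t^2*exp(4*t) + 6*t*exp(4*t), 2*t*exp(4*t), t^2*exp(4*t) - 4*t*exp(4*t) + exp(4*t)]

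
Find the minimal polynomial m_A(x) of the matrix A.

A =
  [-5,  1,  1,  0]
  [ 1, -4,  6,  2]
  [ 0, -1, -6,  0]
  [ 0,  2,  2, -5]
x^3 + 15*x^2 + 75*x + 125

The characteristic polynomial is χ_A(x) = (x + 5)^4, so the eigenvalues are known. The minimal polynomial is
  m_A(x) = Π_λ (x − λ)^{k_λ}
where k_λ is the size of the *largest* Jordan block for λ (equivalently, the smallest k with (A − λI)^k v = 0 for every generalised eigenvector v of λ).

  λ = -5: largest Jordan block has size 3, contributing (x + 5)^3

So m_A(x) = (x + 5)^3 = x^3 + 15*x^2 + 75*x + 125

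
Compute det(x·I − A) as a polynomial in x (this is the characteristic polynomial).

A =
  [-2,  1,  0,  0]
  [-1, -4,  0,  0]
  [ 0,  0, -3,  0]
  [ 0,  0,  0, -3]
x^4 + 12*x^3 + 54*x^2 + 108*x + 81

Expanding det(x·I − A) (e.g. by cofactor expansion or by noting that A is similar to its Jordan form J, which has the same characteristic polynomial as A) gives
  χ_A(x) = x^4 + 12*x^3 + 54*x^2 + 108*x + 81
which factors as (x + 3)^4. The eigenvalues (with algebraic multiplicities) are λ = -3 with multiplicity 4.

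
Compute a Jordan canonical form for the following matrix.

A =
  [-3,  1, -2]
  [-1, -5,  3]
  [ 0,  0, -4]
J_3(-4)

The characteristic polynomial is
  det(x·I − A) = x^3 + 12*x^2 + 48*x + 64 = (x + 4)^3

Eigenvalues and multiplicities (the geometric multiplicity of λ is n − rank(A − λI), which equals the number of Jordan blocks for λ):
  λ = -4: algebraic multiplicity = 3, geometric multiplicity = 1

Determining the block sizes for each eigenvalue:
  λ = -4: one block (gm = 1), so the single block has size am = 3 → block sizes [3]

Assembling the blocks gives a Jordan form
J =
  [-4,  1,  0]
  [ 0, -4,  1]
  [ 0,  0, -4]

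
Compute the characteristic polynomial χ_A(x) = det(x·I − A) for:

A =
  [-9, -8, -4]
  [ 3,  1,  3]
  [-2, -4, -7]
x^3 + 15*x^2 + 75*x + 125

Expanding det(x·I − A) (e.g. by cofactor expansion or by noting that A is similar to its Jordan form J, which has the same characteristic polynomial as A) gives
  χ_A(x) = x^3 + 15*x^2 + 75*x + 125
which factors as (x + 5)^3. The eigenvalues (with algebraic multiplicities) are λ = -5 with multiplicity 3.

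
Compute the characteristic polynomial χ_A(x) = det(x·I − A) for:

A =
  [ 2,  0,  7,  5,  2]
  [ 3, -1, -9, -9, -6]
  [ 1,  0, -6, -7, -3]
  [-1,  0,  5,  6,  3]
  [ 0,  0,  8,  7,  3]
x^5 - 4*x^4 + x^3 + 10*x^2 - 4*x - 8

Expanding det(x·I − A) (e.g. by cofactor expansion or by noting that A is similar to its Jordan form J, which has the same characteristic polynomial as A) gives
  χ_A(x) = x^5 - 4*x^4 + x^3 + 10*x^2 - 4*x - 8
which factors as (x - 2)^3*(x + 1)^2. The eigenvalues (with algebraic multiplicities) are λ = -1 with multiplicity 2, λ = 2 with multiplicity 3.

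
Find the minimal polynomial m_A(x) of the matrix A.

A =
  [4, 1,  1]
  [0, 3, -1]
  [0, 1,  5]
x^2 - 8*x + 16

The characteristic polynomial is χ_A(x) = (x - 4)^3, so the eigenvalues are known. The minimal polynomial is
  m_A(x) = Π_λ (x − λ)^{k_λ}
where k_λ is the size of the *largest* Jordan block for λ (equivalently, the smallest k with (A − λI)^k v = 0 for every generalised eigenvector v of λ).

  λ = 4: largest Jordan block has size 2, contributing (x − 4)^2

So m_A(x) = (x - 4)^2 = x^2 - 8*x + 16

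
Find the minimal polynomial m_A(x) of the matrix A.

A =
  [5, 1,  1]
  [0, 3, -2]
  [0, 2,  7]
x^2 - 10*x + 25

The characteristic polynomial is χ_A(x) = (x - 5)^3, so the eigenvalues are known. The minimal polynomial is
  m_A(x) = Π_λ (x − λ)^{k_λ}
where k_λ is the size of the *largest* Jordan block for λ (equivalently, the smallest k with (A − λI)^k v = 0 for every generalised eigenvector v of λ).

  λ = 5: largest Jordan block has size 2, contributing (x − 5)^2

So m_A(x) = (x - 5)^2 = x^2 - 10*x + 25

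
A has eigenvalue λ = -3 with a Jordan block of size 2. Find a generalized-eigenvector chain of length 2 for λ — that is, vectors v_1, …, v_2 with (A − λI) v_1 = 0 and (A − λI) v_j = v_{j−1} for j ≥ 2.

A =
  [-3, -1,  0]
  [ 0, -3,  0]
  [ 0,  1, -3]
A Jordan chain for λ = -3 of length 2:
v_1 = (-1, 0, 1)ᵀ
v_2 = (0, 1, 0)ᵀ

Let N = A − (-3)·I. We want v_2 with N^2 v_2 = 0 but N^1 v_2 ≠ 0; then v_{j-1} := N · v_j for j = 2, …, 2.

Pick v_2 = (0, 1, 0)ᵀ.
Then v_1 = N · v_2 = (-1, 0, 1)ᵀ.

Sanity check: (A − (-3)·I) v_1 = (0, 0, 0)ᵀ = 0. ✓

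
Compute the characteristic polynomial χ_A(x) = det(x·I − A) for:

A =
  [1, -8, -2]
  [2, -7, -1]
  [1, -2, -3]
x^3 + 9*x^2 + 27*x + 27

Expanding det(x·I − A) (e.g. by cofactor expansion or by noting that A is similar to its Jordan form J, which has the same characteristic polynomial as A) gives
  χ_A(x) = x^3 + 9*x^2 + 27*x + 27
which factors as (x + 3)^3. The eigenvalues (with algebraic multiplicities) are λ = -3 with multiplicity 3.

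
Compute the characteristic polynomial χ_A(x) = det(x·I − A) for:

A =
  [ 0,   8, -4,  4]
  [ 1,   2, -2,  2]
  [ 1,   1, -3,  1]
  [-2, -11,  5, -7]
x^4 + 8*x^3 + 24*x^2 + 32*x + 16

Expanding det(x·I − A) (e.g. by cofactor expansion or by noting that A is similar to its Jordan form J, which has the same characteristic polynomial as A) gives
  χ_A(x) = x^4 + 8*x^3 + 24*x^2 + 32*x + 16
which factors as (x + 2)^4. The eigenvalues (with algebraic multiplicities) are λ = -2 with multiplicity 4.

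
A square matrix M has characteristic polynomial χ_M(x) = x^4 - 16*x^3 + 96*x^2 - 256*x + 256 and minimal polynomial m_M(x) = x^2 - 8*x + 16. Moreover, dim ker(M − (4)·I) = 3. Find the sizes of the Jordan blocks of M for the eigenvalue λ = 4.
Block sizes for λ = 4: [2, 1, 1]

Step 1 — from the characteristic polynomial, algebraic multiplicity of λ = 4 is 4. From dim ker(M − (4)·I) = 3, there are exactly 3 Jordan blocks for λ = 4.
Step 2 — from the minimal polynomial, the factor (x − 4)^2 tells us the largest block for λ = 4 has size 2.
Step 3 — with total size 4, 3 blocks, and largest block 2, the block sizes (in nonincreasing order) are [2, 1, 1].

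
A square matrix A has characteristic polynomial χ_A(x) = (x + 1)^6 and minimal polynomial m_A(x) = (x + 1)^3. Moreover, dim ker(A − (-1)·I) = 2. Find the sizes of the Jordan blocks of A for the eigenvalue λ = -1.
Block sizes for λ = -1: [3, 3]

Step 1 — from the characteristic polynomial, algebraic multiplicity of λ = -1 is 6. From dim ker(A − (-1)·I) = 2, there are exactly 2 Jordan blocks for λ = -1.
Step 2 — from the minimal polynomial, the factor (x + 1)^3 tells us the largest block for λ = -1 has size 3.
Step 3 — with total size 6, 2 blocks, and largest block 3, the block sizes (in nonincreasing order) are [3, 3].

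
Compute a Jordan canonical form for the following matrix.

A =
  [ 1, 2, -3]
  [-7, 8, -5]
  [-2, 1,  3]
J_3(4)

The characteristic polynomial is
  det(x·I − A) = x^3 - 12*x^2 + 48*x - 64 = (x - 4)^3

Eigenvalues and multiplicities (the geometric multiplicity of λ is n − rank(A − λI), which equals the number of Jordan blocks for λ):
  λ = 4: algebraic multiplicity = 3, geometric multiplicity = 1

Determining the block sizes for each eigenvalue:
  λ = 4: one block (gm = 1), so the single block has size am = 3 → block sizes [3]

Assembling the blocks gives a Jordan form
J =
  [4, 1, 0]
  [0, 4, 1]
  [0, 0, 4]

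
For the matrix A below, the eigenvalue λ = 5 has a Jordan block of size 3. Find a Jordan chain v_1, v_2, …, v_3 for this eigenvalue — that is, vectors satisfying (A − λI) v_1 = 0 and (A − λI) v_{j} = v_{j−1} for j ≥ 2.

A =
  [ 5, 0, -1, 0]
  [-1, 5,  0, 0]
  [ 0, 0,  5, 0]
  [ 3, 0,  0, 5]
A Jordan chain for λ = 5 of length 3:
v_1 = (0, 1, 0, -3)ᵀ
v_2 = (-1, 0, 0, 0)ᵀ
v_3 = (0, 0, 1, 0)ᵀ

Let N = A − (5)·I. We want v_3 with N^3 v_3 = 0 but N^2 v_3 ≠ 0; then v_{j-1} := N · v_j for j = 3, …, 2.

Pick v_3 = (0, 0, 1, 0)ᵀ.
Then v_2 = N · v_3 = (-1, 0, 0, 0)ᵀ.
Then v_1 = N · v_2 = (0, 1, 0, -3)ᵀ.

Sanity check: (A − (5)·I) v_1 = (0, 0, 0, 0)ᵀ = 0. ✓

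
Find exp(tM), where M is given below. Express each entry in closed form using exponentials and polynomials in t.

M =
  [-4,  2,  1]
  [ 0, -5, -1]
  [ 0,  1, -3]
e^{tM} =
  [exp(-4*t), -t^2*exp(-4*t)/2 + 2*t*exp(-4*t), -t^2*exp(-4*t)/2 + t*exp(-4*t)]
  [0, -t*exp(-4*t) + exp(-4*t), -t*exp(-4*t)]
  [0, t*exp(-4*t), t*exp(-4*t) + exp(-4*t)]

Strategy: write M = P · J · P⁻¹ where J is a Jordan canonical form, so e^{tM} = P · e^{tJ} · P⁻¹, and e^{tJ} can be computed block-by-block.

M has Jordan form
J =
  [-4,  1,  0]
  [ 0, -4,  1]
  [ 0,  0, -4]
(up to reordering of blocks).

Per-block formulas:
  For a 3×3 Jordan block J_3(-4): exp(t · J_3(-4)) = e^(-4t)·(I + t·N + (t^2/2)·N^2), where N is the 3×3 nilpotent shift.

After assembling e^{tJ} and conjugating by P, we get:

e^{tM} =
  [exp(-4*t), -t^2*exp(-4*t)/2 + 2*t*exp(-4*t), -t^2*exp(-4*t)/2 + t*exp(-4*t)]
  [0, -t*exp(-4*t) + exp(-4*t), -t*exp(-4*t)]
  [0, t*exp(-4*t), t*exp(-4*t) + exp(-4*t)]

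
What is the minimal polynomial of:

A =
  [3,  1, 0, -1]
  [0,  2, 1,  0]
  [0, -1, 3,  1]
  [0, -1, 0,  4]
x^3 - 9*x^2 + 27*x - 27

The characteristic polynomial is χ_A(x) = (x - 3)^4, so the eigenvalues are known. The minimal polynomial is
  m_A(x) = Π_λ (x − λ)^{k_λ}
where k_λ is the size of the *largest* Jordan block for λ (equivalently, the smallest k with (A − λI)^k v = 0 for every generalised eigenvector v of λ).

  λ = 3: largest Jordan block has size 3, contributing (x − 3)^3

So m_A(x) = (x - 3)^3 = x^3 - 9*x^2 + 27*x - 27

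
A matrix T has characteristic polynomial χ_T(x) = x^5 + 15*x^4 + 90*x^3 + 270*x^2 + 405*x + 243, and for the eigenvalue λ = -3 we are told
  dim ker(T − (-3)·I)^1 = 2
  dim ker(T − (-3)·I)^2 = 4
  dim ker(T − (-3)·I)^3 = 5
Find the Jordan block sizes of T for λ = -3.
Block sizes for λ = -3: [3, 2]

From the dimensions of kernels of powers, the number of Jordan blocks of size at least j is d_j − d_{j−1} where d_j = dim ker(N^j) (with d_0 = 0). Computing the differences gives [2, 2, 1].
The number of blocks of size exactly k is (#blocks of size ≥ k) − (#blocks of size ≥ k + 1), so the partition is: 1 block(s) of size 2, 1 block(s) of size 3.
In nonincreasing order the block sizes are [3, 2].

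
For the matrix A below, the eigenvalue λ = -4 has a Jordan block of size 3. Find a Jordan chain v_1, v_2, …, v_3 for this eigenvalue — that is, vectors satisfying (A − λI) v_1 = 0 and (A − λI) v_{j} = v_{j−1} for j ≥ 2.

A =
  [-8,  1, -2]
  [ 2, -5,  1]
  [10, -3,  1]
A Jordan chain for λ = -4 of length 3:
v_1 = (-2, 0, 4)ᵀ
v_2 = (-4, 2, 10)ᵀ
v_3 = (1, 0, 0)ᵀ

Let N = A − (-4)·I. We want v_3 with N^3 v_3 = 0 but N^2 v_3 ≠ 0; then v_{j-1} := N · v_j for j = 3, …, 2.

Pick v_3 = (1, 0, 0)ᵀ.
Then v_2 = N · v_3 = (-4, 2, 10)ᵀ.
Then v_1 = N · v_2 = (-2, 0, 4)ᵀ.

Sanity check: (A − (-4)·I) v_1 = (0, 0, 0)ᵀ = 0. ✓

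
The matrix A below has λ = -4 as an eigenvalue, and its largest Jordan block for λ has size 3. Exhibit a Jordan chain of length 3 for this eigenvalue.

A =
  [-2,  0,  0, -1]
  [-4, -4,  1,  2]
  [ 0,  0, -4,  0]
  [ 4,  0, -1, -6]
A Jordan chain for λ = -4 of length 3:
v_1 = (1, -2, 0, 2)ᵀ
v_2 = (0, 1, 0, -1)ᵀ
v_3 = (0, 0, 1, 0)ᵀ

Let N = A − (-4)·I. We want v_3 with N^3 v_3 = 0 but N^2 v_3 ≠ 0; then v_{j-1} := N · v_j for j = 3, …, 2.

Pick v_3 = (0, 0, 1, 0)ᵀ.
Then v_2 = N · v_3 = (0, 1, 0, -1)ᵀ.
Then v_1 = N · v_2 = (1, -2, 0, 2)ᵀ.

Sanity check: (A − (-4)·I) v_1 = (0, 0, 0, 0)ᵀ = 0. ✓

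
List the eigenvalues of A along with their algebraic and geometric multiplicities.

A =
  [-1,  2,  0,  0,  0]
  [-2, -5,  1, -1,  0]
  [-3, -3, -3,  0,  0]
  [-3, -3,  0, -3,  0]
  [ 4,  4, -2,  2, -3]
λ = -3: alg = 5, geom = 3

Step 1 — factor the characteristic polynomial to read off the algebraic multiplicities:
  χ_A(x) = (x + 3)^5

Step 2 — compute geometric multiplicities via the rank-nullity identity g(λ) = n − rank(A − λI):
  rank(A − (-3)·I) = 2, so dim ker(A − (-3)·I) = n − 2 = 3

Summary:
  λ = -3: algebraic multiplicity = 5, geometric multiplicity = 3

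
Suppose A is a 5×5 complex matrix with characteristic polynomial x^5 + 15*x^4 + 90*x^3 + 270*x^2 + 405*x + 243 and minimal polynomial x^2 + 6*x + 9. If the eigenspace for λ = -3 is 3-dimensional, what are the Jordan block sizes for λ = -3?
Block sizes for λ = -3: [2, 2, 1]

Step 1 — from the characteristic polynomial, algebraic multiplicity of λ = -3 is 5. From dim ker(A − (-3)·I) = 3, there are exactly 3 Jordan blocks for λ = -3.
Step 2 — from the minimal polynomial, the factor (x + 3)^2 tells us the largest block for λ = -3 has size 2.
Step 3 — with total size 5, 3 blocks, and largest block 2, the block sizes (in nonincreasing order) are [2, 2, 1].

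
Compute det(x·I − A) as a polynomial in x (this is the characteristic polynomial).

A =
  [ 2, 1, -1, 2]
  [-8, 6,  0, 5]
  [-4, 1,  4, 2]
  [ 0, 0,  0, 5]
x^4 - 17*x^3 + 108*x^2 - 304*x + 320

Expanding det(x·I − A) (e.g. by cofactor expansion or by noting that A is similar to its Jordan form J, which has the same characteristic polynomial as A) gives
  χ_A(x) = x^4 - 17*x^3 + 108*x^2 - 304*x + 320
which factors as (x - 5)*(x - 4)^3. The eigenvalues (with algebraic multiplicities) are λ = 4 with multiplicity 3, λ = 5 with multiplicity 1.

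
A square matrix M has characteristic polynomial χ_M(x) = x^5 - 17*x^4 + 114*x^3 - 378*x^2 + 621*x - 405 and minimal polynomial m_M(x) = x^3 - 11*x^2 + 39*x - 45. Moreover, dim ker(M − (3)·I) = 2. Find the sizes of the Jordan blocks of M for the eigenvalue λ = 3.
Block sizes for λ = 3: [2, 2]

Step 1 — from the characteristic polynomial, algebraic multiplicity of λ = 3 is 4. From dim ker(M − (3)·I) = 2, there are exactly 2 Jordan blocks for λ = 3.
Step 2 — from the minimal polynomial, the factor (x − 3)^2 tells us the largest block for λ = 3 has size 2.
Step 3 — with total size 4, 2 blocks, and largest block 2, the block sizes (in nonincreasing order) are [2, 2].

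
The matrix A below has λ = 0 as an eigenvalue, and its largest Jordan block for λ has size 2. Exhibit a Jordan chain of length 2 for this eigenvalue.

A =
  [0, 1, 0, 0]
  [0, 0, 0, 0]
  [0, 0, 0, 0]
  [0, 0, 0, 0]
A Jordan chain for λ = 0 of length 2:
v_1 = (1, 0, 0, 0)ᵀ
v_2 = (0, 1, 0, 0)ᵀ

Let N = A − (0)·I. We want v_2 with N^2 v_2 = 0 but N^1 v_2 ≠ 0; then v_{j-1} := N · v_j for j = 2, …, 2.

Pick v_2 = (0, 1, 0, 0)ᵀ.
Then v_1 = N · v_2 = (1, 0, 0, 0)ᵀ.

Sanity check: (A − (0)·I) v_1 = (0, 0, 0, 0)ᵀ = 0. ✓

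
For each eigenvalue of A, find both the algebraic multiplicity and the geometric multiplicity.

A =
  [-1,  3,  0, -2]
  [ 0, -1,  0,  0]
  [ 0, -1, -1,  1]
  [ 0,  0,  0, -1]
λ = -1: alg = 4, geom = 2

Step 1 — factor the characteristic polynomial to read off the algebraic multiplicities:
  χ_A(x) = (x + 1)^4

Step 2 — compute geometric multiplicities via the rank-nullity identity g(λ) = n − rank(A − λI):
  rank(A − (-1)·I) = 2, so dim ker(A − (-1)·I) = n − 2 = 2

Summary:
  λ = -1: algebraic multiplicity = 4, geometric multiplicity = 2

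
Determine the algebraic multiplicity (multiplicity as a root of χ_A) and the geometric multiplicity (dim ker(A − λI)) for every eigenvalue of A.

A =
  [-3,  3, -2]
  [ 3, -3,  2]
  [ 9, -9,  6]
λ = 0: alg = 3, geom = 2

Step 1 — factor the characteristic polynomial to read off the algebraic multiplicities:
  χ_A(x) = x^3

Step 2 — compute geometric multiplicities via the rank-nullity identity g(λ) = n − rank(A − λI):
  rank(A − (0)·I) = 1, so dim ker(A − (0)·I) = n − 1 = 2

Summary:
  λ = 0: algebraic multiplicity = 3, geometric multiplicity = 2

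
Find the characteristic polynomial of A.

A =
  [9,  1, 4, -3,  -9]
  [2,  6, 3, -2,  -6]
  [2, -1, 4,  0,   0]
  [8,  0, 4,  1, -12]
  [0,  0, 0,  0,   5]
x^5 - 25*x^4 + 250*x^3 - 1250*x^2 + 3125*x - 3125

Expanding det(x·I − A) (e.g. by cofactor expansion or by noting that A is similar to its Jordan form J, which has the same characteristic polynomial as A) gives
  χ_A(x) = x^5 - 25*x^4 + 250*x^3 - 1250*x^2 + 3125*x - 3125
which factors as (x - 5)^5. The eigenvalues (with algebraic multiplicities) are λ = 5 with multiplicity 5.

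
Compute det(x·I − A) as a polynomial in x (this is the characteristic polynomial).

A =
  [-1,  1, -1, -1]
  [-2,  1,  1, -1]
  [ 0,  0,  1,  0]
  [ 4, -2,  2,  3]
x^4 - 4*x^3 + 6*x^2 - 4*x + 1

Expanding det(x·I − A) (e.g. by cofactor expansion or by noting that A is similar to its Jordan form J, which has the same characteristic polynomial as A) gives
  χ_A(x) = x^4 - 4*x^3 + 6*x^2 - 4*x + 1
which factors as (x - 1)^4. The eigenvalues (with algebraic multiplicities) are λ = 1 with multiplicity 4.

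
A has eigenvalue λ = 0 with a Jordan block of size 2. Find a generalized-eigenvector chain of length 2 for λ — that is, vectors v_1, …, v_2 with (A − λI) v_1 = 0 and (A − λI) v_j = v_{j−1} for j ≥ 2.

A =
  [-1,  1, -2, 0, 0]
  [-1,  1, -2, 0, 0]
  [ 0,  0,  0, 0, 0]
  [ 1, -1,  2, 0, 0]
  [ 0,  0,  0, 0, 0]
A Jordan chain for λ = 0 of length 2:
v_1 = (-1, -1, 0, 1, 0)ᵀ
v_2 = (1, 0, 0, 0, 0)ᵀ

Let N = A − (0)·I. We want v_2 with N^2 v_2 = 0 but N^1 v_2 ≠ 0; then v_{j-1} := N · v_j for j = 2, …, 2.

Pick v_2 = (1, 0, 0, 0, 0)ᵀ.
Then v_1 = N · v_2 = (-1, -1, 0, 1, 0)ᵀ.

Sanity check: (A − (0)·I) v_1 = (0, 0, 0, 0, 0)ᵀ = 0. ✓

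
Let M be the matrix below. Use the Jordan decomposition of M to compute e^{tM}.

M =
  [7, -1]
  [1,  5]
e^{tM} =
  [t*exp(6*t) + exp(6*t), -t*exp(6*t)]
  [t*exp(6*t), -t*exp(6*t) + exp(6*t)]

Strategy: write M = P · J · P⁻¹ where J is a Jordan canonical form, so e^{tM} = P · e^{tJ} · P⁻¹, and e^{tJ} can be computed block-by-block.

M has Jordan form
J =
  [6, 1]
  [0, 6]
(up to reordering of blocks).

Per-block formulas:
  For a 2×2 Jordan block J_2(6): exp(t · J_2(6)) = e^(6t)·(I + t·N), where N is the 2×2 nilpotent shift.

After assembling e^{tJ} and conjugating by P, we get:

e^{tM} =
  [t*exp(6*t) + exp(6*t), -t*exp(6*t)]
  [t*exp(6*t), -t*exp(6*t) + exp(6*t)]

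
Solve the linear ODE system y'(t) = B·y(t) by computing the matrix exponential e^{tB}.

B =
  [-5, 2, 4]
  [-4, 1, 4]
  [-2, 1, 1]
e^{tB} =
  [-4*t*exp(-t) + exp(-t), 2*t*exp(-t), 4*t*exp(-t)]
  [-4*t*exp(-t), 2*t*exp(-t) + exp(-t), 4*t*exp(-t)]
  [-2*t*exp(-t), t*exp(-t), 2*t*exp(-t) + exp(-t)]

Strategy: write B = P · J · P⁻¹ where J is a Jordan canonical form, so e^{tB} = P · e^{tJ} · P⁻¹, and e^{tJ} can be computed block-by-block.

B has Jordan form
J =
  [-1,  1,  0]
  [ 0, -1,  0]
  [ 0,  0, -1]
(up to reordering of blocks).

Per-block formulas:
  For a 2×2 Jordan block J_2(-1): exp(t · J_2(-1)) = e^(-1t)·(I + t·N), where N is the 2×2 nilpotent shift.
  For a 1×1 block at λ = -1: exp(t · [-1]) = [e^(-1t)].

After assembling e^{tJ} and conjugating by P, we get:

e^{tB} =
  [-4*t*exp(-t) + exp(-t), 2*t*exp(-t), 4*t*exp(-t)]
  [-4*t*exp(-t), 2*t*exp(-t) + exp(-t), 4*t*exp(-t)]
  [-2*t*exp(-t), t*exp(-t), 2*t*exp(-t) + exp(-t)]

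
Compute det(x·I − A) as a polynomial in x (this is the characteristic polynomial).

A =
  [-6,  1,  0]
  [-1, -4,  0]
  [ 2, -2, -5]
x^3 + 15*x^2 + 75*x + 125

Expanding det(x·I − A) (e.g. by cofactor expansion or by noting that A is similar to its Jordan form J, which has the same characteristic polynomial as A) gives
  χ_A(x) = x^3 + 15*x^2 + 75*x + 125
which factors as (x + 5)^3. The eigenvalues (with algebraic multiplicities) are λ = -5 with multiplicity 3.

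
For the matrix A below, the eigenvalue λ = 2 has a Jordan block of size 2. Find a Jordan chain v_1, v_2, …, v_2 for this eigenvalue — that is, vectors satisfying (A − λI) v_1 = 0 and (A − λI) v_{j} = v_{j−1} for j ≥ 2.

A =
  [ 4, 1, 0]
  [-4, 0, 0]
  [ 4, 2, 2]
A Jordan chain for λ = 2 of length 2:
v_1 = (2, -4, 4)ᵀ
v_2 = (1, 0, 0)ᵀ

Let N = A − (2)·I. We want v_2 with N^2 v_2 = 0 but N^1 v_2 ≠ 0; then v_{j-1} := N · v_j for j = 2, …, 2.

Pick v_2 = (1, 0, 0)ᵀ.
Then v_1 = N · v_2 = (2, -4, 4)ᵀ.

Sanity check: (A − (2)·I) v_1 = (0, 0, 0)ᵀ = 0. ✓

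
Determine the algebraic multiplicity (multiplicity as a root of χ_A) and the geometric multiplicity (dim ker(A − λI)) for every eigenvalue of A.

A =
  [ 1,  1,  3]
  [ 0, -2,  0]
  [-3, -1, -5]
λ = -2: alg = 3, geom = 2

Step 1 — factor the characteristic polynomial to read off the algebraic multiplicities:
  χ_A(x) = (x + 2)^3

Step 2 — compute geometric multiplicities via the rank-nullity identity g(λ) = n − rank(A − λI):
  rank(A − (-2)·I) = 1, so dim ker(A − (-2)·I) = n − 1 = 2

Summary:
  λ = -2: algebraic multiplicity = 3, geometric multiplicity = 2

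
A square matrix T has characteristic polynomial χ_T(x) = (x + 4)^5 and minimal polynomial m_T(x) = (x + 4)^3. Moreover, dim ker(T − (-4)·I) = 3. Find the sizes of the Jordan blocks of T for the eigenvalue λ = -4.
Block sizes for λ = -4: [3, 1, 1]

Step 1 — from the characteristic polynomial, algebraic multiplicity of λ = -4 is 5. From dim ker(T − (-4)·I) = 3, there are exactly 3 Jordan blocks for λ = -4.
Step 2 — from the minimal polynomial, the factor (x + 4)^3 tells us the largest block for λ = -4 has size 3.
Step 3 — with total size 5, 3 blocks, and largest block 3, the block sizes (in nonincreasing order) are [3, 1, 1].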